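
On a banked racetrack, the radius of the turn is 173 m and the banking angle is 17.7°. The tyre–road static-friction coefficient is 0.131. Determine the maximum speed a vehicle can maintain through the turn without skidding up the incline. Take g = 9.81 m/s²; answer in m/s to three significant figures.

28.2 m/s

At the maximum speed, friction acts down the slope at its limiting value f = μN. Radially (horizontal, toward centre): N sinθ + μN cosθ = mv²/r. Vertically: N cosθ − μN sinθ = mg.
Dividing: v² = r g (sinθ + μcosθ)/(cosθ − μsinθ).
sinθ + μcosθ = 0.3040 + 0.131×0.9527 = 0.4288; cosθ − μsinθ = 0.9527 − 0.131×0.3040 = 0.9128.
v² = 173 × 9.81 × 0.4288/0.9128 = 797.3 m²/s², so v = 28.24 m/s.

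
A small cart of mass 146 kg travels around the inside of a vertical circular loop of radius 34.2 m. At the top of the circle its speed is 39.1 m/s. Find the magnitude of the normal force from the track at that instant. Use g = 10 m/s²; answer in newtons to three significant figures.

5070 N

At the top, both N and the weight mg point inward (toward the centre), so N + mg = mv²/r.
N = m(v²/r − g) = 146 × ((39.1)²/34.2 − 10.0) = 146 × (44.70 − 10.0) = 146 × 34.70 = 5066 N.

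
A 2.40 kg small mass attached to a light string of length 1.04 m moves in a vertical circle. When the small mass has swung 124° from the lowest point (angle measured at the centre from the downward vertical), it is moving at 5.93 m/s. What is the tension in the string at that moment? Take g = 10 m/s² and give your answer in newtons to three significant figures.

67.7 N

Take the radial direction toward the centre of the circle as positive. The component of the weight along the string toward the centre is −mg cos φ (φ measured from the bottom), so Newton's second law along the string gives T − mg cos φ = m v²/r.
cos 124° = -0.5592, so T = m(v²/r + g cos φ) = 2.40 × ((5.93)²/1.04 + 10.0 × -0.5592) = 2.40 × (33.81 + (-5.592)) = 2.40 × 28.22 = 67.73 N.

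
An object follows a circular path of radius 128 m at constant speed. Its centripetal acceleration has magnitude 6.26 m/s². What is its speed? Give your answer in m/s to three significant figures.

a_c = v²/r ⇒ v = √(a_c · r) = √(6.26 × 128) = √801.3 = 28.31 m/s.

28.3 m/s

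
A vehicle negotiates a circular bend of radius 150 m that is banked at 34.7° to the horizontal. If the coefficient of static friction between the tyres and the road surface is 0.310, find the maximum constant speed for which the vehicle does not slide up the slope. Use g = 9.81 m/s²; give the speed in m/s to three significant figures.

At the maximum speed, friction acts down the slope at its limiting value f = μN. Radially (horizontal, toward centre): N sinθ + μN cosθ = mv²/r. Vertically: N cosθ − μN sinθ = mg.
Dividing: v² = r g (sinθ + μcosθ)/(cosθ − μsinθ).
sinθ + μcosθ = 0.5693 + 0.310×0.8221 = 0.8241; cosθ − μsinθ = 0.8221 − 0.310×0.5693 = 0.6457.
v² = 150 × 9.81 × 0.8241/0.6457 = 1878 m²/s², so v = 43.34 m/s.

43.3 m/s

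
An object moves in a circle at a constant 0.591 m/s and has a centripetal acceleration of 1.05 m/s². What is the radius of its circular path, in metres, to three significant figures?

a_c = v²/r ⇒ r = v²/a_c = (0.591)²/1.05 = 0.3493/1.05 = 0.3326 m.

0.333 m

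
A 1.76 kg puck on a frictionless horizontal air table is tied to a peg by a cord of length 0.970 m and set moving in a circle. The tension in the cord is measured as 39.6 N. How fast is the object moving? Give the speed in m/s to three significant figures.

T = m v²/r ⇒ v = √(T r / m) = √(39.6 × 0.970 / 1.76) = √21.82 = 4.672 m/s.

4.67 m/s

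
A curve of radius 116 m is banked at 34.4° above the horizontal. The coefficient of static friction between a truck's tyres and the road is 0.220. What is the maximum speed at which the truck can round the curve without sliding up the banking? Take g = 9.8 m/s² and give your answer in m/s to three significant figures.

At the maximum speed, friction acts down the slope at its limiting value f = μN. Radially (horizontal, toward centre): N sinθ + μN cosθ = mv²/r. Vertically: N cosθ − μN sinθ = mg.
Dividing: v² = r g (sinθ + μcosθ)/(cosθ − μsinθ).
sinθ + μcosθ = 0.5650 + 0.220×0.8251 = 0.7465; cosθ − μsinθ = 0.8251 − 0.220×0.5650 = 0.7008.
v² = 116 × 9.8 × 0.7465/0.7008 = 1211 m²/s², so v = 34.80 m/s.

34.8 m/s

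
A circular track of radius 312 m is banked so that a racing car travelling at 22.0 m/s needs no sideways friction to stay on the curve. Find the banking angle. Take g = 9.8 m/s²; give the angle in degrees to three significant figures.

With no friction, the horizontal component of the normal force provides the centripetal force: N sinθ = mv²/r, while N cosθ = mg vertically.
Dividing: tanθ = v²/(r g) = (22.0)²/(312 × 9.8) = 484.0/3058 = 0.1583.
θ = arctan(0.1583) = 8.995°.

8.99°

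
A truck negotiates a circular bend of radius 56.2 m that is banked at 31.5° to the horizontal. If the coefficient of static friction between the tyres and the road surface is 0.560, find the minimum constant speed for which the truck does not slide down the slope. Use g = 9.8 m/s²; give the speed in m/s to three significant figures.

4.65 m/s

At the minimum speed, friction acts up the slope at its limiting value f = μN. Radially (horizontal, toward centre): N sinθ − μN cosθ = mv²/r. Vertically: N cosθ + μN sinθ = mg.
Dividing: v² = r g (sinθ − μcosθ)/(cosθ + μsinθ).
sinθ − μcosθ = 0.5225 − 0.560×0.8526 = 0.04502; cosθ + μsinθ = 0.8526 + 0.560×0.5225 = 1.145.
v² = 56.2 × 9.8 × 0.04502/1.145 = 21.65 m²/s², so v = 4.653 m/s.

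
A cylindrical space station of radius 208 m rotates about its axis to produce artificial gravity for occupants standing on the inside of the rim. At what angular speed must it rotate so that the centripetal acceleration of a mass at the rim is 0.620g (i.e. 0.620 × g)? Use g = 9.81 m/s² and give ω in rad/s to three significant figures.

Centripetal acceleration a_c = ω²r. Setting ω²r = 0.620g:
ω = √(0.620g / r) = √(0.620 × 9.81 / 208) = √0.02924 = 0.1710 rad/s.

0.171 rad/s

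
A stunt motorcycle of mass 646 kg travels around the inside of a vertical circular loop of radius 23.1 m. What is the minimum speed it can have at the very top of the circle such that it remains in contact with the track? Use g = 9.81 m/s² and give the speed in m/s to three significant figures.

15.1 m/s

At the highest point the centre is directly below, so both the weight and N act inward: N + mg = mv²/r.
At minimum speed N → 0, so mg = mv_min²/r ⇒ v_min = √(g r) = √(9.81 × 23.1) = 15.05 m/s.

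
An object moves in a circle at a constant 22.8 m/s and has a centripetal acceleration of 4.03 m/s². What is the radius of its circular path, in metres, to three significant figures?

129 m

a_c = v²/r ⇒ r = v²/a_c = (22.8)²/4.03 = 519.8/4.03 = 129.0 m.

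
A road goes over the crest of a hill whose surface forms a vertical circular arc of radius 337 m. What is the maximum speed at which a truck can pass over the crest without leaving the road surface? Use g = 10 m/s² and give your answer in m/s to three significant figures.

At the crest the centre of the circle is below the truck, so the net downward (centripetal) force is mg − N = mv²/r.
The truck leaves the road when N → 0, giving v_max = √(g r) = √(10.0 × 337) = 58.05 m/s.

58.1 m/s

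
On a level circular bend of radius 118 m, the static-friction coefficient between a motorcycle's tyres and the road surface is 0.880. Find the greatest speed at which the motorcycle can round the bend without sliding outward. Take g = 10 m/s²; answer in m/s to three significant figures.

Friction provides the centripetal force on a flat curve. At maximum speed it is at its limiting value: μ_s m g = m v²/r.
Mass cancels: v_max = √(μ_s g r) = √(0.880 × 10.0 × 118) = √1038 = 32.22 m/s.

32.2 m/s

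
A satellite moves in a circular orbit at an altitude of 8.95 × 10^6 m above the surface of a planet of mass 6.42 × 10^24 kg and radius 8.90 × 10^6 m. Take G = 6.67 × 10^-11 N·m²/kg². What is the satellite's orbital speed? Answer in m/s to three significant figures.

4900 m/s

Orbital radius r = R + h = 8.90 × 10^6 + 8.95 × 10^6 = 1.785 × 10^7 m.
Gravity supplies the centripetal force: G M m / r² = m v² / r, so v = √(GM/r).
v = √(6.67 × 10^-11 × 6.42 × 10^24 / 1.785 × 10^7) = √(2.399 × 10^7) = 4898 m/s.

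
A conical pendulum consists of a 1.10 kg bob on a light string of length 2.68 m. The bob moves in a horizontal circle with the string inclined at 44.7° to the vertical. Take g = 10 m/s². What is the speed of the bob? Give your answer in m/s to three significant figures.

4.32 m/s

The radius of the circle is r = L sinθ = 2.68 × sin 44.7° = 1.885 m.
Horizontally T sinθ = mv²/r and vertically T cosθ = mg, so tanθ = v²/(rg).
v = √(r g tanθ) = √(1.885 × 10.0 × 0.9896) = √18.65 = 4.319 m/s.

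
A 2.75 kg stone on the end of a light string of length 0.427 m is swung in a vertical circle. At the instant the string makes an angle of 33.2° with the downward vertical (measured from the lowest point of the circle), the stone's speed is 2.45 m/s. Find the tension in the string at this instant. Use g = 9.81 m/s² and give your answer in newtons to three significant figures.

Take the radial direction toward the centre of the circle as positive. The component of the weight along the string toward the centre is −mg cos φ (φ measured from the bottom), so Newton's second law along the string gives T − mg cos φ = m v²/r.
cos 33.2° = 0.8368, so T = m(v²/r + g cos φ) = 2.75 × ((2.45)²/0.427 + 9.81 × 0.8368) = 2.75 × (14.06 + (8.209)) = 2.75 × 22.27 = 61.23 N.

61.2 N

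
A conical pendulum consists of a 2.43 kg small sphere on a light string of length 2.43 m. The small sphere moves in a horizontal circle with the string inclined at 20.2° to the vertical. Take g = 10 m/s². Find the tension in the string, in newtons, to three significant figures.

25.9 N

Vertically the bob has no acceleration, so T cosθ = mg.
T = mg/cosθ = 2.43 × 10.0 / cos 20.2° = 24.30/0.9385 = 25.89 N.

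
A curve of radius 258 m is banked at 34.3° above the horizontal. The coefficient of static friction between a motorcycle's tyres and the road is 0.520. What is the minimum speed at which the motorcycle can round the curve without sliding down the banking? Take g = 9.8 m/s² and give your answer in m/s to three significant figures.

17.4 m/s

At the minimum speed, friction acts up the slope at its limiting value f = μN. Radially (horizontal, toward centre): N sinθ − μN cosθ = mv²/r. Vertically: N cosθ + μN sinθ = mg.
Dividing: v² = r g (sinθ − μcosθ)/(cosθ + μsinθ).
sinθ − μcosθ = 0.5635 − 0.520×0.8261 = 0.1340; cosθ + μsinθ = 0.8261 + 0.520×0.5635 = 1.119.
v² = 258 × 9.8 × 0.1340/1.119 = 302.6 m²/s², so v = 17.40 m/s.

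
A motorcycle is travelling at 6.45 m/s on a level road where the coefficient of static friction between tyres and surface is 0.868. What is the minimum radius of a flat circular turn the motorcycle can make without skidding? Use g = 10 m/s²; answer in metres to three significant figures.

At the limit, μ_s m g = m v²/r, so r_min = v²/(μ_s g) = (6.45)²/(0.868 × 10.0) = 41.60/8.680 = 4.793 m.

4.79 m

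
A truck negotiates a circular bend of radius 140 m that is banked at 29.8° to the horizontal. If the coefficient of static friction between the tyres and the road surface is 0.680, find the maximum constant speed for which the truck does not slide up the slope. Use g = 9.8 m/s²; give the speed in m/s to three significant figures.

At the maximum speed, friction acts down the slope at its limiting value f = μN. Radially (horizontal, toward centre): N sinθ + μN cosθ = mv²/r. Vertically: N cosθ − μN sinθ = mg.
Dividing: v² = r g (sinθ + μcosθ)/(cosθ − μsinθ).
sinθ + μcosθ = 0.4970 + 0.680×0.8678 = 1.087; cosθ − μsinθ = 0.8678 − 0.680×0.4970 = 0.5298.
v² = 140 × 9.8 × 1.087/0.5298 = 2815 m²/s², so v = 53.06 m/s.

53.1 m/s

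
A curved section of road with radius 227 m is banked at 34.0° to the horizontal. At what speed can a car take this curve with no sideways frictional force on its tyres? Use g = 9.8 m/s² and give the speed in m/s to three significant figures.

38.7 m/s

On a frictionless banked curve, N sinθ = mv²/r and N cosθ = mg, so tanθ = v²/(rg).
v = √(r g tanθ) = √(227 × 9.8 × tan 34.0°) = √(227 × 9.8 × 0.6745) = √1501 = 38.74 m/s.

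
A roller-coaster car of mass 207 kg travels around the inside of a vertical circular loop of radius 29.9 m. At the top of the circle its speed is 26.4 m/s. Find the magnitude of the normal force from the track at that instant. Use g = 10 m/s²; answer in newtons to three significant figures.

2760 N

At the top, both N and the weight mg point inward (toward the centre), so N + mg = mv²/r.
N = m(v²/r − g) = 207 × ((26.4)²/29.9 − 10.0) = 207 × (23.31 − 10.0) = 207 × 13.31 = 2755 N.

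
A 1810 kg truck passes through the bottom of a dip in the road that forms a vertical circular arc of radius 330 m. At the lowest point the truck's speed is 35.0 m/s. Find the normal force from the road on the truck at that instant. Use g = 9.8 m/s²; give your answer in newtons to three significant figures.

At the lowest point, N points up (toward the centre) and the weight mg points down (away from the centre), so the net inward force is N − mg = mv²/r.
N = m(v²/r + g) = 1810 × ((35.0)²/330 + 9.8) = 1810 × (3.712 + 9.8) = 1810 × 13.51 = 24460 N.

24500 N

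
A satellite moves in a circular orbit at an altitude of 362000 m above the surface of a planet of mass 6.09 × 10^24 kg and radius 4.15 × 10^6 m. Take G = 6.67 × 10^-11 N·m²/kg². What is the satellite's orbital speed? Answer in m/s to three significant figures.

9490 m/s

Orbital radius r = R + h = 4.15 × 10^6 + 362000 = 4.512 × 10^6 m.
Gravity supplies the centripetal force: G M m / r² = m v² / r, so v = √(GM/r).
v = √(6.67 × 10^-11 × 6.09 × 10^24 / 4.512 × 10^6) = √(9.003 × 10^7) = 9488 m/s.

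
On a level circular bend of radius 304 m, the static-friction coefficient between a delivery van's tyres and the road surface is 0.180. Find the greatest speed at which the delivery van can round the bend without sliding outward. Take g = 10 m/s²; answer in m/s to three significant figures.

On a flat curve, static friction is the only horizontal force, so it must supply the full centripetal force: μ_s m g = m v²/r.
Mass cancels: v_max = √(μ_s g r) = √(0.180 × 10.0 × 304) = √547.2 = 23.39 m/s.

23.4 m/s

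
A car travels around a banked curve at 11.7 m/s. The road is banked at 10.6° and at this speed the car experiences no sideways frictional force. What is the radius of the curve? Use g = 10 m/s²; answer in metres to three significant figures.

73.1 m

Frictionless banking: tanθ = v²/(rg), so r = v²/(g tanθ).
r = (11.7)²/(10.0 × tan 10.6°) = 136.9/(10.0 × 0.1871) = 136.9/1.871 = 73.15 m.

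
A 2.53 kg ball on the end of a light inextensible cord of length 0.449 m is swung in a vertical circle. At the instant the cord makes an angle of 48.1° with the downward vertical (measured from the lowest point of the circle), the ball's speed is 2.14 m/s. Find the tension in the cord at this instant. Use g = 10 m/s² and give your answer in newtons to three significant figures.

Take the radial direction toward the centre of the circle as positive. The component of the weight along the string toward the centre is −mg cos φ (φ measured from the bottom), so Newton's second law along the string gives T − mg cos φ = m v²/r.
cos 48.1° = 0.6678, so T = m(v²/r + g cos φ) = 2.53 × ((2.14)²/0.449 + 10.0 × 0.6678) = 2.53 × (10.20 + (6.678)) = 2.53 × 16.88 = 42.70 N.

42.7 N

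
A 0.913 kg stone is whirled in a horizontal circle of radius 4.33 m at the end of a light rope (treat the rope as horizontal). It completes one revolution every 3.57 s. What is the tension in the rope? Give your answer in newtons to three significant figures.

12.2 N

v = 2πr/T = 2π × 4.33/3.57 = 7.621 m/s.
The tension is the only horizontal force, so it supplies the full centripetal force: T = m v²/r = 0.913 × (7.621)²/4.33 = 0.913 × 58.08/4.33 = 12.25 N.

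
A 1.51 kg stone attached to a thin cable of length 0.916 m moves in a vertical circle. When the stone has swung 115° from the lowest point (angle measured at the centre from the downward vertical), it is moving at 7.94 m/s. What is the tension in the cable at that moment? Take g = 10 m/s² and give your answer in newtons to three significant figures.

97.5 N

Take the radial direction toward the centre of the circle as positive. The component of the weight along the string toward the centre is −mg cos φ (φ measured from the bottom), so Newton's second law along the string gives T − mg cos φ = m v²/r.
cos 115° = -0.4226, so T = m(v²/r + g cos φ) = 1.51 × ((7.94)²/0.916 + 10.0 × -0.4226) = 1.51 × (68.82 + (-4.226)) = 1.51 × 64.60 = 97.54 N.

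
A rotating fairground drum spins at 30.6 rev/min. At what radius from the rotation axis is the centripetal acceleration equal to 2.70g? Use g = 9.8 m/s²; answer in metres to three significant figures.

ω = 30.6 rev/min × 2π/60 = 3.204 rad/s.
a_c = ω²r = 2.70g ⇒ r = 2.70 × 9.8 / (3.204)² = 26.46/10.27 = 2.577 m.

2.58 m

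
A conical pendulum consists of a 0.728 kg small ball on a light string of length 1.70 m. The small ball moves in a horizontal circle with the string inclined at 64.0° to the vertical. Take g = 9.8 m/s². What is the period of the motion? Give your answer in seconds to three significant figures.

r = L sinθ = 1.528 m. From T sinθ = mω²r and T cosθ = mg: tanθ = ω²r/g, so ω² = g tanθ / r = g/(L cosθ).
ω = √(g/(L cosθ)) = √(9.8/(1.70 × 0.4384)) = √13.15 = 3.626 rad/s.
Period = 2π/ω = 1.733 s.

1.73 s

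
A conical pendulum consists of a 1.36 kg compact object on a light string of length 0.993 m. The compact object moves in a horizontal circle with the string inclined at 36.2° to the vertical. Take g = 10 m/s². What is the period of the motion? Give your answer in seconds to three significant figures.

1.78 s

r = L sinθ = 0.5865 m. From T sinθ = mω²r and T cosθ = mg: tanθ = ω²r/g, so ω² = g tanθ / r = g/(L cosθ).
ω = √(g/(L cosθ)) = √(10.0/(0.993 × 0.8070)) = √12.48 = 3.533 rad/s.
Period = 2π/ω = 1.779 s.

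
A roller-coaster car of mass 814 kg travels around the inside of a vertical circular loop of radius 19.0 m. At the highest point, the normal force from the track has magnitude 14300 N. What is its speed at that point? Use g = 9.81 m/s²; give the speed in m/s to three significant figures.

At the top, N + mg = mv²/r, so v = √(r(N/m + g)) = √(19.0 × (14300/814 + 9.81)) = √(19.0 × 27.38) = √520.2 = 22.81 m/s.

22.8 m/s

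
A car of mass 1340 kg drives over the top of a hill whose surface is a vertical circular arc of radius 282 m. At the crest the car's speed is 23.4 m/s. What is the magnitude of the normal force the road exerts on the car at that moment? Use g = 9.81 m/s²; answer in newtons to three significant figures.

At the crest the centripetal acceleration points downward (toward the centre of the arc), so mg − N = mv²/r.
N = m(g − v²/r) = 1340 × (9.81 − (23.4)²/282) = 1340 × (9.81 − 1.942) = 1340 × 7.868 = 10540 N.

10500 N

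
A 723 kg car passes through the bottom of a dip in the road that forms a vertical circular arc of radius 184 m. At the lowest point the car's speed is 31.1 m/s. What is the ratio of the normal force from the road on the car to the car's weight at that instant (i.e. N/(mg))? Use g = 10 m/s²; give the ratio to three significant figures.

At the bottom, N − mg = mv²/r, so N = m(v²/r + g) and N/(mg) = v²/(rg) + 1 = (31.1)²/(184 × 10.0) + 1 = 0.5257 + 1 = 1.526.

1.53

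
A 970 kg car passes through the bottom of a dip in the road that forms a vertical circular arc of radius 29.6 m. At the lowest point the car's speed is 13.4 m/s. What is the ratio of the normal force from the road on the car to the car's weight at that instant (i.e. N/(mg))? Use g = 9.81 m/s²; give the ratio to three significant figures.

1.62

At the bottom, N − mg = mv²/r, so N = m(v²/r + g) and N/(mg) = v²/(rg) + 1 = (13.4)²/(29.6 × 9.81) + 1 = 0.6184 + 1 = 1.618.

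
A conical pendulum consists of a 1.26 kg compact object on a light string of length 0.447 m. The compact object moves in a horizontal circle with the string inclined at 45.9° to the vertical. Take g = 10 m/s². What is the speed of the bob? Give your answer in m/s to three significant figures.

The radius of the circle is r = L sinθ = 0.447 × sin 45.9° = 0.3210 m.
Horizontally T sinθ = mv²/r and vertically T cosθ = mg, so tanθ = v²/(rg).
v = √(r g tanθ) = √(0.3210 × 10.0 × 1.032) = √3.312 = 1.820 m/s.

1.82 m/s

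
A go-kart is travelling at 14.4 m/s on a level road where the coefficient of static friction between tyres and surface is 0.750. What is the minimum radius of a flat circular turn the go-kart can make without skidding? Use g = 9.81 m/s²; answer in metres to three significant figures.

At the limit, μ_s m g = m v²/r, so r_min = v²/(μ_s g) = (14.4)²/(0.750 × 9.81) = 207.4/7.358 = 28.18 m.

28.2 m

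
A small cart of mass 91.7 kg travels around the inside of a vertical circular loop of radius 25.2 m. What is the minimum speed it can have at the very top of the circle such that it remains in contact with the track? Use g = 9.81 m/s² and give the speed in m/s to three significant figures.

15.7 m/s

At the top, both weight mg and N point toward the centre: N + mg = mv²/r.
At minimum speed N → 0, so mg = mv_min²/r ⇒ v_min = √(g r) = √(9.81 × 25.2) = 15.72 m/s.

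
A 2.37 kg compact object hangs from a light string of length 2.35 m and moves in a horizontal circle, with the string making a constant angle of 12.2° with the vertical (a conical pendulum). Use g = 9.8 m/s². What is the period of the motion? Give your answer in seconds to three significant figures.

r = L sinθ = 0.4966 m. From T sinθ = mω²r and T cosθ = mg: tanθ = ω²r/g, so ω² = g tanθ / r = g/(L cosθ).
ω = √(g/(L cosθ)) = √(9.8/(2.35 × 0.9774)) = √4.267 = 2.066 rad/s.
Period = 2π/ω = 3.042 s.

3.04 s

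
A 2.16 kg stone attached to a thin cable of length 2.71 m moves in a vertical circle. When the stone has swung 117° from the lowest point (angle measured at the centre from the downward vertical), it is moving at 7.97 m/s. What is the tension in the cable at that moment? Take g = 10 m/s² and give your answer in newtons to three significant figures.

Take the radial direction toward the centre of the circle as positive. The component of the weight along the string toward the centre is −mg cos φ (φ measured from the bottom), so Newton's second law along the string gives T − mg cos φ = m v²/r.
cos 117° = -0.4540, so T = m(v²/r + g cos φ) = 2.16 × ((7.97)²/2.71 + 10.0 × -0.4540) = 2.16 × (23.44 + (-4.540)) = 2.16 × 18.90 = 40.82 N.

40.8 N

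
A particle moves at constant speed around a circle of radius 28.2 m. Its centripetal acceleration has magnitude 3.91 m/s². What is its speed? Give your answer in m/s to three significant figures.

10.5 m/s

a_c = v²/r ⇒ v = √(a_c · r) = √(3.91 × 28.2) = √110.3 = 10.50 m/s.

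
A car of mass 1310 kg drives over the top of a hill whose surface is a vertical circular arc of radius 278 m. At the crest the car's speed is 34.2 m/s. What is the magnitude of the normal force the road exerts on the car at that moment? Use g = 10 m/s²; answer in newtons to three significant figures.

At the crest the centripetal acceleration points downward (toward the centre of the arc), so mg − N = mv²/r.
N = m(g − v²/r) = 1310 × (10.0 − (34.2)²/278) = 1310 × (10.0 − 4.207) = 1310 × 5.793 = 7588 N.

7590 N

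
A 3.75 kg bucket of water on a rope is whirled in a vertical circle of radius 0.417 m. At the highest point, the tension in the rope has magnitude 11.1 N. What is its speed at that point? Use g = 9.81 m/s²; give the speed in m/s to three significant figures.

2.31 m/s

At the top, T + mg = mv²/r, so v = √(r(T/m + g)) = √(0.417 × (11.1/3.75 + 9.81)) = √(0.417 × 12.77) = √5.325 = 2.308 m/s.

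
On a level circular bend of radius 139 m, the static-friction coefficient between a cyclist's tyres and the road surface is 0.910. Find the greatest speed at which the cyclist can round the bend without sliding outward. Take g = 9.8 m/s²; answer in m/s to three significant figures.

35.2 m/s

On a flat curve, static friction is the only horizontal force, so it must supply the full centripetal force: μ_s m g = m v²/r.
Mass cancels: v_max = √(μ_s g r) = √(0.910 × 9.8 × 139) = √1240 = 35.21 m/s.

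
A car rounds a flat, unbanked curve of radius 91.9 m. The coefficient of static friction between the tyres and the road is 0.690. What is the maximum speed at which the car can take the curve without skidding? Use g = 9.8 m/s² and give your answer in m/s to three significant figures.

On a flat curve, static friction is the only horizontal force, so it must supply the full centripetal force: μ_s m g = m v²/r.
Mass cancels: v_max = √(μ_s g r) = √(0.690 × 9.8 × 91.9) = √621.4 = 24.93 m/s.

24.9 m/s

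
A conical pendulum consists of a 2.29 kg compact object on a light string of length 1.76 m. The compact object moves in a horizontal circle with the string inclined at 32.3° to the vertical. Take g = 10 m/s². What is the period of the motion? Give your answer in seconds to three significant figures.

r = L sinθ = 0.9405 m. From T sinθ = mω²r and T cosθ = mg: tanθ = ω²r/g, so ω² = g tanθ / r = g/(L cosθ).
ω = √(g/(L cosθ)) = √(10.0/(1.76 × 0.8453)) = √6.722 = 2.593 rad/s.
Period = 2π/ω = 2.423 s.

2.42 s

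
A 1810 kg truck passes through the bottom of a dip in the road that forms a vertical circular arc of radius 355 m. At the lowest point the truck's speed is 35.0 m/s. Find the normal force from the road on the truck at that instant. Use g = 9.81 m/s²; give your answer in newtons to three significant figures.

At the lowest point, N points up (toward the centre) and the weight mg points down (away from the centre), so the net inward force is N − mg = mv²/r.
N = m(v²/r + g) = 1810 × ((35.0)²/355 + 9.81) = 1810 × (3.451 + 9.81) = 1810 × 13.26 = 24000 N.

24000 N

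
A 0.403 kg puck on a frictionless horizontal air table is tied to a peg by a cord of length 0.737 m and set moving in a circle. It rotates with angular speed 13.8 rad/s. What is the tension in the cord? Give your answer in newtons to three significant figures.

v = ωr = 13.8 × 0.737 = 10.17 m/s.
The tension is the only horizontal force, so it supplies the full centripetal force: T = m v²/r = 0.403 × (10.17)²/0.737 = 0.403 × 103.4/0.737 = 56.56 N.

56.6 N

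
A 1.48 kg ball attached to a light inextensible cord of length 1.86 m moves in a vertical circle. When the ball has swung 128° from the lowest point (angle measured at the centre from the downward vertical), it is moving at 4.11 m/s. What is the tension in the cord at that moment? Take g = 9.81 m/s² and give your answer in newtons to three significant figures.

4.50 N

Take the radial direction toward the centre of the circle as positive. The component of the weight along the string toward the centre is −mg cos φ (φ measured from the bottom), so Newton's second law along the string gives T − mg cos φ = m v²/r.
cos 128° = -0.6157, so T = m(v²/r + g cos φ) = 1.48 × ((4.11)²/1.86 + 9.81 × -0.6157) = 1.48 × (9.082 + (-6.040)) = 1.48 × 3.042 = 4.502 N.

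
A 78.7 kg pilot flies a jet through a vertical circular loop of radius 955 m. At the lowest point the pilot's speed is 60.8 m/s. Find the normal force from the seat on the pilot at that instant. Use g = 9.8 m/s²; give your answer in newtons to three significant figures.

1080 N

At the lowest point, N points up (toward the centre) and the weight mg points down (away from the centre), so the net inward force is N − mg = mv²/r.
N = m(v²/r + g) = 78.7 × ((60.8)²/955 + 9.8) = 78.7 × (3.871 + 9.8) = 78.7 × 13.67 = 1076 N.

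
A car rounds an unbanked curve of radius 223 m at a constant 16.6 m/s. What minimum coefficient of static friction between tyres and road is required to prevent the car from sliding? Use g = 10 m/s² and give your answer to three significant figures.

0.124

Friction provides the centripetal force: μ_s m g = m v²/r, so μ_s = v²/(g r) = (16.60)²/(10.0 × 223) = 275.6/2230 = 0.1236.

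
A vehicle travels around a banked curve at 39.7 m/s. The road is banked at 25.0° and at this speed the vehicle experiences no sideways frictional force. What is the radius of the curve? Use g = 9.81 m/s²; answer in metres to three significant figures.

Frictionless banking: tanθ = v²/(rg), so r = v²/(g tanθ).
r = (39.7)²/(9.81 × tan 25.0°) = 1576/(9.81 × 0.4663) = 1576/4.574 = 344.5 m.

345 m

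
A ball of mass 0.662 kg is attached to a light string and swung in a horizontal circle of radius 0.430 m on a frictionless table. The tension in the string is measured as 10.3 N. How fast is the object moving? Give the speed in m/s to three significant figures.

T = m v²/r ⇒ v = √(T r / m) = √(10.3 × 0.430 / 0.662) = √6.690 = 2.587 m/s.

2.59 m/s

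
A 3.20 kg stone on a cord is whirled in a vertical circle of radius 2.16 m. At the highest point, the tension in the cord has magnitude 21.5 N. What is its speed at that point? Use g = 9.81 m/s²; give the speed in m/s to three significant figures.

5.98 m/s

At the top, T + mg = mv²/r, so v = √(r(T/m + g)) = √(2.16 × (21.5/3.20 + 9.81)) = √(2.16 × 16.53) = √35.70 = 5.975 m/s.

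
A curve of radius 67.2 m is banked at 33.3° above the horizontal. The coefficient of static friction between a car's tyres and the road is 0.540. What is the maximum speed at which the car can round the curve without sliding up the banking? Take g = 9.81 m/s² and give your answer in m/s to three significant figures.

35.0 m/s

At the maximum speed, friction acts down the slope at its limiting value f = μN. Radially (horizontal, toward centre): N sinθ + μN cosθ = mv²/r. Vertically: N cosθ − μN sinθ = mg.
Dividing: v² = r g (sinθ + μcosθ)/(cosθ − μsinθ).
sinθ + μcosθ = 0.5490 + 0.540×0.8358 = 1.000; cosθ − μsinθ = 0.8358 − 0.540×0.5490 = 0.5393.
v² = 67.2 × 9.81 × 1.000/0.5393 = 1223 m²/s², so v = 34.97 m/s.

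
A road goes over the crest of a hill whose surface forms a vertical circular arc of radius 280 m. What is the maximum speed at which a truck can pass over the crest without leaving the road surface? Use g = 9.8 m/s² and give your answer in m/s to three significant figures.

52.4 m/s

At the crest the centre of the circle is below the truck, so the net downward (centripetal) force is mg − N = mv²/r.
The truck leaves the road when N → 0, giving v_max = √(g r) = √(9.8 × 280) = 52.38 m/s.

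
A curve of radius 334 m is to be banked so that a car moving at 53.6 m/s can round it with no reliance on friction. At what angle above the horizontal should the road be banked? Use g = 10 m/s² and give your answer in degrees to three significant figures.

40.7°

For a frictionless banked turn: horizontally N sinθ = mv²/r and vertically N cosθ = mg.
Dividing: tanθ = v²/(r g) = (53.6)²/(334 × 10.0) = 2873/3340 = 0.8602.
θ = arctan(0.8602) = 40.70°.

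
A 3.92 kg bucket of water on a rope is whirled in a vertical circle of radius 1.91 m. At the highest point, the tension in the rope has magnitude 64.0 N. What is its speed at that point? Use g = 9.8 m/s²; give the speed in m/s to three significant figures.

7.06 m/s

At the top, T + mg = mv²/r, so v = √(r(T/m + g)) = √(1.91 × (64.0/3.92 + 9.8)) = √(1.91 × 26.13) = √49.90 = 7.064 m/s.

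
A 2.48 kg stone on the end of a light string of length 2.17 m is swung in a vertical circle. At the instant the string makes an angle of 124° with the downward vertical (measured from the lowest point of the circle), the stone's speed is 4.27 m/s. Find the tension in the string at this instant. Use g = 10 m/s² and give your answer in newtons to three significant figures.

Take the radial direction toward the centre of the circle as positive. The component of the weight along the string toward the centre is −mg cos φ (φ measured from the bottom), so Newton's second law along the string gives T − mg cos φ = m v²/r.
cos 124° = -0.5592, so T = m(v²/r + g cos φ) = 2.48 × ((4.27)²/2.17 + 10.0 × -0.5592) = 2.48 × (8.402 + (-5.592)) = 2.48 × 2.810 = 6.970 N.

6.97 N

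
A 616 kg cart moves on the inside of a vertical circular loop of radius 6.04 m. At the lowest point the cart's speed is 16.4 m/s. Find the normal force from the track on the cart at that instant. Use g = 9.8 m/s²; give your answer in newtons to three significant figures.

At the lowest point, N points up (toward the centre) and the weight mg points down (away from the centre), so the net inward force is N − mg = mv²/r.
N = m(v²/r + g) = 616 × ((16.4)²/6.04 + 9.8) = 616 × (44.53 + 9.8) = 616 × 54.33 = 33470 N.

33500 N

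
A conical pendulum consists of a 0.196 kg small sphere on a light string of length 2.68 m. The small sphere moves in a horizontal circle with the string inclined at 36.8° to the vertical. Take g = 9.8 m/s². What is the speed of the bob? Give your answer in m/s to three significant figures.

3.43 m/s

The radius of the circle is r = L sinθ = 2.68 × sin 36.8° = 1.605 m.
Horizontally T sinθ = mv²/r and vertically T cosθ = mg, so tanθ = v²/(rg).
v = √(r g tanθ) = √(1.605 × 9.8 × 0.7481) = √11.77 = 3.431 m/s.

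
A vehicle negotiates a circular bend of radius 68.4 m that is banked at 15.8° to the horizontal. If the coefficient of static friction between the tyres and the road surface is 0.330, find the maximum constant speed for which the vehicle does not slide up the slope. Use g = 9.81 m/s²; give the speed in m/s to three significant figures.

21.3 m/s

At the maximum speed, friction acts down the slope at its limiting value f = μN. Radially (horizontal, toward centre): N sinθ + μN cosθ = mv²/r. Vertically: N cosθ − μN sinθ = mg.
Dividing: v² = r g (sinθ + μcosθ)/(cosθ − μsinθ).
sinθ + μcosθ = 0.2723 + 0.330×0.9622 = 0.5898; cosθ − μsinθ = 0.9622 − 0.330×0.2723 = 0.8724.
v² = 68.4 × 9.81 × 0.5898/0.8724 = 453.7 m²/s², so v = 21.30 m/s.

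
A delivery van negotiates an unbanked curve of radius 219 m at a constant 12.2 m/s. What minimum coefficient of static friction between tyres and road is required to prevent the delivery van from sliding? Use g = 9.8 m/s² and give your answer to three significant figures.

0.0694

Friction provides the centripetal force: μ_s m g = m v²/r, so μ_s = v²/(g r) = (12.20)²/(9.8 × 219) = 148.8/2146 = 0.06935.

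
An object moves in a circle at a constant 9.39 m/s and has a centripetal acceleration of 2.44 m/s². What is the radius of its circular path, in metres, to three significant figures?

36.1 m

a_c = v²/r ⇒ r = v²/a_c = (9.39)²/2.44 = 88.17/2.44 = 36.14 m.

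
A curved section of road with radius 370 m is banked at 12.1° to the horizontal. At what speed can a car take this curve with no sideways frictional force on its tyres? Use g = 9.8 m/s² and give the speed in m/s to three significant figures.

On a frictionless banked curve, N sinθ = mv²/r and N cosθ = mg, so tanθ = v²/(rg).
v = √(r g tanθ) = √(370 × 9.8 × tan 12.1°) = √(370 × 9.8 × 0.2144) = √777.3 = 27.88 m/s.

27.9 m/s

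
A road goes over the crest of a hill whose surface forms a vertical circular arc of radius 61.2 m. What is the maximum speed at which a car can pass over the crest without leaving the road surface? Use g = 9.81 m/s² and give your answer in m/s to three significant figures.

At the crest the centre of the circle is below the car, so the net downward (centripetal) force is mg − N = mv²/r.
The car leaves the road when N → 0, giving v_max = √(g r) = √(9.81 × 61.2) = 24.50 m/s.

24.5 m/s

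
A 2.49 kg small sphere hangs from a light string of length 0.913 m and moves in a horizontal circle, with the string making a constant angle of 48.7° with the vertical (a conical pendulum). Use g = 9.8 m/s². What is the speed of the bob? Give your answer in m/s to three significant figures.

The radius of the circle is r = L sinθ = 0.913 × sin 48.7° = 0.6859 m.
Horizontally T sinθ = mv²/r and vertically T cosθ = mg, so tanθ = v²/(rg).
v = √(r g tanθ) = √(0.6859 × 9.8 × 1.138) = √7.651 = 2.766 m/s.

2.77 m/s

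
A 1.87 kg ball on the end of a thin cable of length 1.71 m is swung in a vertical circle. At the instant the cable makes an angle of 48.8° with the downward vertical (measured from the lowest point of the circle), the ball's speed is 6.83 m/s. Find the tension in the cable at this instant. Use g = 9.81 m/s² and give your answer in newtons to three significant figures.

Take the radial direction toward the centre of the circle as positive. The component of the weight along the string toward the centre is −mg cos φ (φ measured from the bottom), so Newton's second law along the string gives T − mg cos φ = m v²/r.
cos 48.8° = 0.6587, so T = m(v²/r + g cos φ) = 1.87 × ((6.83)²/1.71 + 9.81 × 0.6587) = 1.87 × (27.28 + (6.462)) = 1.87 × 33.74 = 63.10 N.

63.1 N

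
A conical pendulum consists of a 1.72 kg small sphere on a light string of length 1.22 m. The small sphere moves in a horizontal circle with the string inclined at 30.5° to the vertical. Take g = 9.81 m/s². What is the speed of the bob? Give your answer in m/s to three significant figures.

1.89 m/s

The radius of the circle is r = L sinθ = 1.22 × sin 30.5° = 0.6192 m.
Horizontally T sinθ = mv²/r and vertically T cosθ = mg, so tanθ = v²/(rg).
v = √(r g tanθ) = √(0.6192 × 9.81 × 0.5890) = √3.578 = 1.892 m/s.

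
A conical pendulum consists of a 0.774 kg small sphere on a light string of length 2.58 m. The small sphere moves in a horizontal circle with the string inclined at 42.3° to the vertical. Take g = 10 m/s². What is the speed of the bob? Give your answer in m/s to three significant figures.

3.97 m/s

The radius of the circle is r = L sinθ = 2.58 × sin 42.3° = 1.736 m.
Horizontally T sinθ = mv²/r and vertically T cosθ = mg, so tanθ = v²/(rg).
v = √(r g tanθ) = √(1.736 × 10.0 × 0.9099) = √15.80 = 3.975 m/s.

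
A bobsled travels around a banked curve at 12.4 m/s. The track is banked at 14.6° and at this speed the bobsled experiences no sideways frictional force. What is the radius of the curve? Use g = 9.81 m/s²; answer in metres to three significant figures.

Frictionless banking: tanθ = v²/(rg), so r = v²/(g tanθ).
r = (12.4)²/(9.81 × tan 14.6°) = 153.8/(9.81 × 0.2605) = 153.8/2.555 = 60.17 m.

60.2 m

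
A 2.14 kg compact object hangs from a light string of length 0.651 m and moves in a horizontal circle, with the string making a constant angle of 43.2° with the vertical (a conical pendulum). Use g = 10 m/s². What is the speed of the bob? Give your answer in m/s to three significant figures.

2.05 m/s

The radius of the circle is r = L sinθ = 0.651 × sin 43.2° = 0.4456 m.
Horizontally T sinθ = mv²/r and vertically T cosθ = mg, so tanθ = v²/(rg).
v = √(r g tanθ) = √(0.4456 × 10.0 × 0.9391) = √4.185 = 2.046 m/s.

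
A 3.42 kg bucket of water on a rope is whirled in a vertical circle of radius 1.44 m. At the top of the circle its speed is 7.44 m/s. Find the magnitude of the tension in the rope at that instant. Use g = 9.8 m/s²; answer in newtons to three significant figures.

97.9 N

At the top, both T and the weight mg point inward (toward the centre), so T + mg = mv²/r.
T = m(v²/r − g) = 3.42 × ((7.44)²/1.44 − 9.8) = 3.42 × (38.44 − 9.8) = 3.42 × 28.64 = 97.95 N.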